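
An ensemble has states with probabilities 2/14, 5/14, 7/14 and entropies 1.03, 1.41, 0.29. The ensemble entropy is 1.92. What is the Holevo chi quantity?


chi = S(rho) - sum_i p_i * S(rho_i)
Weighted entropy = 2/14 * 1.03 + 5/14 * 1.41 + 7/14 * 0.29
= 0.7957
chi = 1.92 - 0.7957
= 1.1243

1.1243


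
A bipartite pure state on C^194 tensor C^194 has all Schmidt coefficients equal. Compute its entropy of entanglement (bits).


For a maximally entangled state in d x d:
S = log2(d) = log2(194)
= 7.5999

7.5999


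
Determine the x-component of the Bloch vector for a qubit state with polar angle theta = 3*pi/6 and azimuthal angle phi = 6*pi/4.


theta = 1.5708, phi = 4.7124
r_x = sin(theta)*cos(phi) = 1.0000 * 0.0000
r_x = 0.0000

0.0000


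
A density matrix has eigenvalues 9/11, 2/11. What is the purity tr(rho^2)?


tr(rho^2) = sum of eigenvalues squared
= (9/11)^2 + (2/11)^2
= (81 + 4) / 121
= 85/121
= 0.7025

0.7025


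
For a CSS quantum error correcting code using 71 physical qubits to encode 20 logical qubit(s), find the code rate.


Code rate R = k/n
= 20/71
= 0.2817

0.2817


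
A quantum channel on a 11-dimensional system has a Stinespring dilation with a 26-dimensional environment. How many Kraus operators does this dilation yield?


Tracing out the environment in an orthonormal basis {|i>_E} gives Kraus operators K_i = <i|_E U |0>_E.
Number of Kraus operators = dim(H_env) = d_env
= 26

26


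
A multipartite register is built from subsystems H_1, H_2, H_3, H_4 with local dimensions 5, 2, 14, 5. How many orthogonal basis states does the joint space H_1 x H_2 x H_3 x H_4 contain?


dim(H_1 x H_2 x H_3 x H_4) = 5 * 2 * 14 * 5
= 10 * 14 * 5
= 140 * 5
= 700

700


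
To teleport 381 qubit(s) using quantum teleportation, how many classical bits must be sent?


Quantum teleportation requires 2 classical bits per qubit teleported.
381 qubit(s) -> 2 * 381 = 762 classical bits

762


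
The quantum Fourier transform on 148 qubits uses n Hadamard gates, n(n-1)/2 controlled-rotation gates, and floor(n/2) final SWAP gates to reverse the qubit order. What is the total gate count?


Hadamard gates: 148
Controlled rotations: n*(n-1)/2 = 148*147/2 = 10878
SWAP gates: floor(n/2) = floor(148/2) = 74
Total = 148 + 10878 + 74
= 11100

11100


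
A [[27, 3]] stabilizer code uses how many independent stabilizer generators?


For an [[n,k]] stabilizer code:
Number of stabilizer generators = n - k
= 27 - 3
= 24

24


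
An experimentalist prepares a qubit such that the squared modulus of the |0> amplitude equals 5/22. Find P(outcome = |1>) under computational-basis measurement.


|alpha|^2 = 5/22 = 0.2273
|beta|^2 = 1 - 5/22 = 17/22 = 0.7727
P(|1>) = |beta|^2 = 0.7727

0.7727


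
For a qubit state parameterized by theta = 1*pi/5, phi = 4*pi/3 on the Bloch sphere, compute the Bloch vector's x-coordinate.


theta = 0.6283, phi = 4.1888
r_x = sin(theta)*cos(phi) = 0.5878 * -0.5000
r_x = -0.2939

-0.2939


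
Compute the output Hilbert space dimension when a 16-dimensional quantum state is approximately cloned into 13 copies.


Output space = H^(tensor 13) where dim(H) = 16
dim = 16^13
= 256 (after 2 factors)
= 4096 (after 3 factors)
= 65536 (after 4 factors)
= 1048576 (after 5 factors)
= 16777216 (after 6 factors)
= 268435456 (after 7 factors)
= 4294967296 (after 8 factors)
= 68719476736 (after 9 factors)
= 1099511627776 (after 10 factors)
= 17592186044416 (after 11 factors)
= 281474976710656 (after 12 factors)
= 4503599627370496 (after 13 factors)
= 4503599627370496

4503599627370496


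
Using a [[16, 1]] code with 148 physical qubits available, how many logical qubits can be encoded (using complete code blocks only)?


Each code block uses 16 physical qubits for 1 logical qubit(s).
Number of complete blocks = floor(148 / 16) = 9
Logical qubits = 9 * 1
= 9

9


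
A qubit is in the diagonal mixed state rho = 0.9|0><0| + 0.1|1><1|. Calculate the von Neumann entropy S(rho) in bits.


S = -p*log2(p) - (1-p)*log2(1-p)
p = 0.9000, 1-p = 0.1000
= -0.9000 * log2(0.9000) - 0.1000 * log2(0.1000)
= -(-0.1368) - (-0.3322)
= 0.4690

0.4690


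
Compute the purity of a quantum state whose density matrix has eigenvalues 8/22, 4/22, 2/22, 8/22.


tr(rho^2) = sum of eigenvalues squared
= (8/22)^2 + (4/22)^2 + (2/22)^2 + (8/22)^2
= (64 + 16 + 4 + 64) / 484
= 148/484
= 0.3058

0.3058


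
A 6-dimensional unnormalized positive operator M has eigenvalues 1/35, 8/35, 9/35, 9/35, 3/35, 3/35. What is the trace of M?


tr(M) = sum of eigenvalues
= 1/35 + 8/35 + 9/35 + 9/35 + 3/35 + 3/35
= 33/35
= 0.9429

0.9429


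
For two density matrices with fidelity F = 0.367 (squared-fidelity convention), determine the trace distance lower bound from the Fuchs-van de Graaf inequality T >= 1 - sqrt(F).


Fuchs-van de Graaf (squared-fidelity convention): 1 - sqrt(F) <= T <= sqrt(1 - F).
Lower bound: T >= 1 - sqrt(F)
sqrt(F) = sqrt(0.367) = 0.6058
T >= 1 - 0.6058
T >= 0.3942

0.3942


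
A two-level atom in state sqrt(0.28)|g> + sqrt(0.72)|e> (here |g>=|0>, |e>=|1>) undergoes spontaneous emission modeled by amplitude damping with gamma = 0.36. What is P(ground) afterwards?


For amplitude damping with parameter gamma on state sqrt(a)|0> + sqrt(b)|1>:
alpha^2 = 0.28, beta^2 = 0.72
P(|0>) = alpha^2 + gamma * beta^2
= 0.28 + 0.36 * 0.72
= 0.28 + 0.2592
= 0.5392

0.5392


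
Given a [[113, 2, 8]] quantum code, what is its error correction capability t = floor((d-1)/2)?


Code parameters: [[113, 2, 8]], distance d = 8.
Number of correctable errors = floor((d-1)/2)
= floor((8 - 1)/2)
= floor(7/2)
= 3

3


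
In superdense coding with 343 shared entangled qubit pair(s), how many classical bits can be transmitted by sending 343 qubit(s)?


Superdense coding allows 2 classical bits per shared entangled pair.
343 pair(s) -> 2 * 343 = 686 classical bits

686


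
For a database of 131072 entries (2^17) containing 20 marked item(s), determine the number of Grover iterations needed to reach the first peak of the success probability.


After j Grover iterations the success probability is P(j) = sin^2((2j+1)*theta), where sin(theta) = sqrt(k/N).
N = 2^17 = 131072, k = 20
sin(theta) = sqrt(k/N) = 0.01235264711
theta = arcsin(sqrt(k/N)) = 0.01235296128 rad
P(j) reaches its first maximum when (2j+1)*theta is as close as possible to pi/2, i.e. j = round(pi/(4*theta) - 1/2).
pi/(4*theta) - 1/2 = 63.0797
(For comparison, the common estimate pi/4 * sqrt(N/k) = 63.5814; the exact maximiser is used here.)
Optimal iterations = 63

63


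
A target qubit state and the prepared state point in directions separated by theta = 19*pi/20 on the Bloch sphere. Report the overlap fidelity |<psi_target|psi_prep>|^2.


For states separated by angle theta on Bloch sphere:
F = cos^2(theta/2)
theta = 19*pi/20 = 2.9845
theta/2 = 1.4923
cos(theta/2) = 0.0785
F = 0.0062

0.0062


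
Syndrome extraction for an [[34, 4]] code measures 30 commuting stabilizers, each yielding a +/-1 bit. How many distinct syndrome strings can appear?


Each stabilizer generator gives a binary (+1 or -1) measurement outcome.
With 30 independent generators:
Total syndromes = 2^30
= 1073741824

1073741824


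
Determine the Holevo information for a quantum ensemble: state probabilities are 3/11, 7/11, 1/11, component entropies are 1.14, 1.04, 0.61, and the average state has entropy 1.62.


chi = S(rho) - sum_i p_i * S(rho_i)
Weighted entropy = 3/11 * 1.14 + 7/11 * 1.04 + 1/11 * 0.61
= 1.0282
chi = 1.62 - 1.0282
= 0.5918

0.5918


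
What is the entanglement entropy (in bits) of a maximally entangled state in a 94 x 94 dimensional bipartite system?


For a maximally entangled state in d x d:
S = log2(d) = log2(94)
= 6.5546

6.5546


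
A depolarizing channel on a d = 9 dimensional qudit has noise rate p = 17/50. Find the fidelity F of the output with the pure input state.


F = (1-p) + p/d
= (1 - 0.3400) + 0.3400/9
= 0.6600 + 0.0378
= 0.6978

0.6978


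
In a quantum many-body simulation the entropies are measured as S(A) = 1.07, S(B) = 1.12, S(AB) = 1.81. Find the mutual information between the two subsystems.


I(A:B) = S(A) + S(B) - S(AB)
= 1.07 + 1.12 - 1.81
= 0.3800

0.3800


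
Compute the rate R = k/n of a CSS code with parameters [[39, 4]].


Code rate R = k/n
= 4/39
= 0.1026

0.1026


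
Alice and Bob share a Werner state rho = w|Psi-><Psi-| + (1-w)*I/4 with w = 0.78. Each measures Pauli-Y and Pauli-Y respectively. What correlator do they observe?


|Psi-> = (|01> - |10>)/sqrt(2)
For the pure Bell state, <Y_A Y_B> = -1 (Bell-state Pauli correlator).
The maximally-mixed part I/4 has tr(I/4 * P tensor P) = 0 for any traceless Pauli P.
So <Y_A Y_B>_rho = w * (-1) + (1 - w) * 0
= 0.78 * (-1)
= -0.7800

-0.7800


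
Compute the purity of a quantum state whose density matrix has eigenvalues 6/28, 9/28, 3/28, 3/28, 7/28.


tr(rho^2) = sum of eigenvalues squared
= (6/28)^2 + (9/28)^2 + (3/28)^2 + (3/28)^2 + (7/28)^2
= (36 + 81 + 9 + 9 + 49) / 784
= 184/784
= 0.2347

0.2347


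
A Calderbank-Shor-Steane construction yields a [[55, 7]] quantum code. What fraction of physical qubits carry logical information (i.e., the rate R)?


Code rate R = k/n
= 7/55
= 0.1273

0.1273


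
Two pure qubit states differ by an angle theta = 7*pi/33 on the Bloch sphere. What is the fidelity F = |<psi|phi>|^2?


For states separated by angle theta on Bloch sphere:
F = cos^2(theta/2)
theta = 7*pi/33 = 0.6664
theta/2 = 0.3332
cos(theta/2) = 0.9450
F = 0.8930

0.8930


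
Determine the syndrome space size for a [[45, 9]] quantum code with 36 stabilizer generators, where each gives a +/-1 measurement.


Each stabilizer generator gives a binary (+1 or -1) measurement outcome.
With 36 independent generators:
Total syndromes = 2^36
= 68719476736

68719476736


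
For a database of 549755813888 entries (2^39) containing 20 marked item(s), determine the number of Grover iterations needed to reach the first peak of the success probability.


After j Grover iterations the success probability is P(j) = sin^2((2j+1)*theta), where sin(theta) = sqrt(k/N).
N = 2^39 = 549755813888, k = 20
sin(theta) = sqrt(k/N) = 6.031565972e-06
theta = arcsin(sqrt(k/N)) = 6.031565972e-06 rad
P(j) reaches its first maximum when (2j+1)*theta is as close as possible to pi/2, i.e. j = round(pi/(4*theta) - 1/2).
pi/(4*theta) - 1/2 = 130214.1353
(For comparison, the common estimate pi/4 * sqrt(N/k) = 130214.6353; the exact maximiser is used here.)
Optimal iterations = 130214

130214


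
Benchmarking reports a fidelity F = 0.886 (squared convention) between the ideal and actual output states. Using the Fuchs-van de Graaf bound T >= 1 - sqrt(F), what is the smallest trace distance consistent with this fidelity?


Fuchs-van de Graaf (squared-fidelity convention): 1 - sqrt(F) <= T <= sqrt(1 - F).
Lower bound: T >= 1 - sqrt(F)
sqrt(F) = sqrt(0.886) = 0.9413
T >= 1 - 0.9413
T >= 0.0587

0.0587


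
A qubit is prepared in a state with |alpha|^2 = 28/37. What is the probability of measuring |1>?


|alpha|^2 = 28/37 = 0.7568
|beta|^2 = 1 - 28/37 = 9/37 = 0.2432
P(|1>) = |beta|^2 = 0.2432

0.2432


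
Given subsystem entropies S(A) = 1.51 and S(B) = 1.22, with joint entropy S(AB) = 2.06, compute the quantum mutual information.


I(A:B) = S(A) + S(B) - S(AB)
= 1.51 + 1.22 - 2.06
= 0.6700

0.6700


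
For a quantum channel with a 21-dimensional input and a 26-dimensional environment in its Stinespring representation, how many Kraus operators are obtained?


Tracing out the environment in an orthonormal basis {|i>_E} gives Kraus operators K_i = <i|_E U |0>_E.
Number of Kraus operators = dim(H_env) = d_env
= 26

26


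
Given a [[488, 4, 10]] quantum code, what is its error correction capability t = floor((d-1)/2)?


Code parameters: [[488, 4, 10]], distance d = 10.
Number of correctable errors = floor((d-1)/2)
= floor((10 - 1)/2)
= floor(9/2)
= 4

4


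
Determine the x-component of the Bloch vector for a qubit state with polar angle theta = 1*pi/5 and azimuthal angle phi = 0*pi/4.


theta = 0.6283, phi = 0.0000
r_x = sin(theta)*cos(phi) = 0.5878 * 1.0000
r_x = 0.5878

0.5878


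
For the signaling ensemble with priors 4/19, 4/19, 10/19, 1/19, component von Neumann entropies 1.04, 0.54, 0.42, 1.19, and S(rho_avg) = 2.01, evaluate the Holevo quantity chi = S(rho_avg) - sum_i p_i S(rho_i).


chi = S(rho) - sum_i p_i * S(rho_i)
Weighted entropy = 4/19 * 1.04 + 4/19 * 0.54 + 10/19 * 0.42 + 1/19 * 1.19
= 0.6163
chi = 2.01 - 0.6163
= 1.3937

1.3937


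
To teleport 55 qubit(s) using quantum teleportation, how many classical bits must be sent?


Quantum teleportation requires 2 classical bits per qubit teleported.
55 qubit(s) -> 2 * 55 = 110 classical bits

110


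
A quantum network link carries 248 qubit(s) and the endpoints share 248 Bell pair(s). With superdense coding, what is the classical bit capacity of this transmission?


Superdense coding allows 2 classical bits per shared entangled pair.
248 pair(s) -> 2 * 248 = 496 classical bits

496


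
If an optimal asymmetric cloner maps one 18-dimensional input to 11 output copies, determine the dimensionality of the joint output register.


Output space = H^(tensor 11) where dim(H) = 18
dim = 18^11
= 324 (after 2 factors)
= 5832 (after 3 factors)
= 104976 (after 4 factors)
= 1889568 (after 5 factors)
= 34012224 (after 6 factors)
= 612220032 (after 7 factors)
= 11019960576 (after 8 factors)
= 198359290368 (after 9 factors)
= 3570467226624 (after 10 factors)
= 64268410079232 (after 11 factors)
= 64268410079232

64268410079232


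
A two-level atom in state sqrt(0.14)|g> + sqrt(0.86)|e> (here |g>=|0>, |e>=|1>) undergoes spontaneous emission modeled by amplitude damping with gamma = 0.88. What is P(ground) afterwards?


For amplitude damping with parameter gamma on state sqrt(a)|0> + sqrt(b)|1>:
alpha^2 = 0.14, beta^2 = 0.86
P(|0>) = alpha^2 + gamma * beta^2
= 0.14 + 0.88 * 0.86
= 0.14 + 0.7568
= 0.8968

0.8968


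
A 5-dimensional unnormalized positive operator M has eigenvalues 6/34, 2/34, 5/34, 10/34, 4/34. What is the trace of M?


tr(M) = sum of eigenvalues
= 6/34 + 2/34 + 5/34 + 10/34 + 4/34
= 27/34
= 0.7941

0.7941


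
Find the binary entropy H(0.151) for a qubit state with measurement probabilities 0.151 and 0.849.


S = -p*log2(p) - (1-p)*log2(1-p)
p = 0.1510, 1-p = 0.8490
= -0.1510 * log2(0.1510) - 0.8490 * log2(0.8490)
= -(-0.4118) - (-0.2005)
= 0.6123

0.6123


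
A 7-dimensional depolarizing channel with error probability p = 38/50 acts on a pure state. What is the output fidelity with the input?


F = (1-p) + p/d
= (1 - 0.7600) + 0.7600/7
= 0.2400 + 0.1086
= 0.3486

0.3486


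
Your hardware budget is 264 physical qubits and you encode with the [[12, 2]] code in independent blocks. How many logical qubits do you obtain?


Each code block uses 12 physical qubits for 2 logical qubit(s).
Number of complete blocks = floor(264 / 12) = 22
Logical qubits = 22 * 2
= 44

44


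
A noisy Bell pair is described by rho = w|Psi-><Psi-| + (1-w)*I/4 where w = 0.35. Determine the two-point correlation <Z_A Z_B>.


|Psi-> = (|01> - |10>)/sqrt(2)
For the pure Bell state, <Z_A Z_B> = -1 (Bell-state Pauli correlator).
The maximally-mixed part I/4 has tr(I/4 * P tensor P) = 0 for any traceless Pauli P.
So <Z_A Z_B>_rho = w * (-1) + (1 - w) * 0
= 0.35 * (-1)
= -0.3500

-0.3500


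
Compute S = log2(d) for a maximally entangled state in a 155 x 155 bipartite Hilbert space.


For a maximally entangled state in d x d:
S = log2(d) = log2(155)
= 7.2761

7.2761


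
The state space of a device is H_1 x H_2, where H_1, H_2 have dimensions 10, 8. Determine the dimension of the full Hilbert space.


dim(H_1 x H_2) = 10 * 8
= 80

80


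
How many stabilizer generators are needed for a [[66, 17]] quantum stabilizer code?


For an [[n,k]] stabilizer code:
Number of stabilizer generators = n - k
= 66 - 17
= 49

49


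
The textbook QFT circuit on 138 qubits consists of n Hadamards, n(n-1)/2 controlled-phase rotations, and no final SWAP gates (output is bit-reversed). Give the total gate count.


Hadamard gates: 138
Controlled rotations: n*(n-1)/2 = 138*137/2 = 9453
SWAP gates: 0 (omitted)
Total = 138 + 9453
= 9591

9591


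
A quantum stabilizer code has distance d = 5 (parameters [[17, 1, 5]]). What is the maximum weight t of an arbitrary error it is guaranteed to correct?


Code parameters: [[17, 1, 5]], distance d = 5.
Number of correctable errors = floor((d-1)/2)
= floor((5 - 1)/2)
= floor(4/2)
= 2

2


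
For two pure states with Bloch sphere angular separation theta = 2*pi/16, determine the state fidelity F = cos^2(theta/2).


For states separated by angle theta on Bloch sphere:
F = cos^2(theta/2)
theta = 2*pi/16 = 0.3927
theta/2 = 0.1963
cos(theta/2) = 0.9808
F = 0.9619

0.9619


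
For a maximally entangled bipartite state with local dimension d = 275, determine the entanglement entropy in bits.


For a maximally entangled state in d x d:
S = log2(d) = log2(275)
= 8.1033

8.1033


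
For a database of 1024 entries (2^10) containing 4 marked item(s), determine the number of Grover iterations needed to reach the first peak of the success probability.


After j Grover iterations the success probability is P(j) = sin^2((2j+1)*theta), where sin(theta) = sqrt(k/N).
N = 2^10 = 1024, k = 4
sin(theta) = sqrt(k/N) = 0.0625
theta = arcsin(sqrt(k/N)) = 0.0625407618 rad
P(j) reaches its first maximum when (2j+1)*theta is as close as possible to pi/2, i.e. j = round(pi/(4*theta) - 1/2).
pi/(4*theta) - 1/2 = 12.0582
(For comparison, the common estimate pi/4 * sqrt(N/k) = 12.5664; the exact maximiser is used here.)
Optimal iterations = 12

12


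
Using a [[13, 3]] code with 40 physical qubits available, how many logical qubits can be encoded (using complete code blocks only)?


Each code block uses 13 physical qubits for 3 logical qubit(s).
Number of complete blocks = floor(40 / 13) = 3
Logical qubits = 3 * 3
= 9

9


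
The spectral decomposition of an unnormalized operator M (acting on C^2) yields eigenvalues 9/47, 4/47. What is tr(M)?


tr(M) = sum of eigenvalues
= 9/47 + 4/47
= 13/47
= 0.2766

0.2766


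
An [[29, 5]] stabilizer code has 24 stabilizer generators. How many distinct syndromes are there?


Each stabilizer generator gives a binary (+1 or -1) measurement outcome.
With 24 independent generators:
Total syndromes = 2^24
= 16777216

16777216


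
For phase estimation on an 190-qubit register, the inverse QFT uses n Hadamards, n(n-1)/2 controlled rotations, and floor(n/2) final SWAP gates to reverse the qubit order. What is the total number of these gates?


Hadamard gates: 190
Controlled rotations: n*(n-1)/2 = 190*189/2 = 17955
SWAP gates: floor(n/2) = floor(190/2) = 95
Total = 190 + 17955 + 95
= 18240

18240


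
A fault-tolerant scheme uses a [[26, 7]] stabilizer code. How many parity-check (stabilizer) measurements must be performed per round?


For an [[n,k]] stabilizer code:
Number of stabilizer generators = n - k
= 26 - 7
= 19

19


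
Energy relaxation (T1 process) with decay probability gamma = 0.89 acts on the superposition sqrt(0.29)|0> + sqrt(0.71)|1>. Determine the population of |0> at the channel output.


For amplitude damping with parameter gamma on state sqrt(a)|0> + sqrt(b)|1>:
alpha^2 = 0.29, beta^2 = 0.71
P(|0>) = alpha^2 + gamma * beta^2
= 0.29 + 0.89 * 0.71
= 0.29 + 0.6319
= 0.9219

0.9219


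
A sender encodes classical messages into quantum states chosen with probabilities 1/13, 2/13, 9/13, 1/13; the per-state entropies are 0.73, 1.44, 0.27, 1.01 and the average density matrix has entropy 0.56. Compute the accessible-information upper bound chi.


chi = S(rho) - sum_i p_i * S(rho_i)
Weighted entropy = 1/13 * 0.73 + 2/13 * 1.44 + 9/13 * 0.27 + 1/13 * 1.01
= 0.5423
chi = 0.56 - 0.5423
= 0.0177

0.0177


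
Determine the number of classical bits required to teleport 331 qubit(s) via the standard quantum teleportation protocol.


Quantum teleportation requires 2 classical bits per qubit teleported.
331 qubit(s) -> 2 * 331 = 662 classical bits

662


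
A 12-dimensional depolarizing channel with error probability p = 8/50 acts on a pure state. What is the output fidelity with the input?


F = (1-p) + p/d
= (1 - 0.1600) + 0.1600/12
= 0.8400 + 0.0133
= 0.8533

0.8533


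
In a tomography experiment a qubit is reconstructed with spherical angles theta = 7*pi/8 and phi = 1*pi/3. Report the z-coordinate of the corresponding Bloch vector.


theta = 2.7489, phi = 1.0472
r_z = cos(theta) = -0.9239

-0.9239


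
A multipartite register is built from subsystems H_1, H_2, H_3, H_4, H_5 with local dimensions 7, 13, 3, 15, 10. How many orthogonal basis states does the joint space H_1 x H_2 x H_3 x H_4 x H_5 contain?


dim(H_1 x H_2 x H_3 x H_4 x H_5) = 7 * 13 * 3 * 15 * 10
= 91 * 3 * 15 * 10
= 273 * 15 * 10
= 4095 * 10
= 40950

40950


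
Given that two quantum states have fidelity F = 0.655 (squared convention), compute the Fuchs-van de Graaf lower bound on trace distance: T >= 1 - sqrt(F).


Fuchs-van de Graaf (squared-fidelity convention): 1 - sqrt(F) <= T <= sqrt(1 - F).
Lower bound: T >= 1 - sqrt(F)
sqrt(F) = sqrt(0.655) = 0.8093
T >= 1 - 0.8093
T >= 0.1907

0.1907


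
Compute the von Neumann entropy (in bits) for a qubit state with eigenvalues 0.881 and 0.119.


S = -p*log2(p) - (1-p)*log2(1-p)
p = 0.8810, 1-p = 0.1190
= -0.8810 * log2(0.8810) - 0.1190 * log2(0.1190)
= -(-0.1610) - (-0.3654)
= 0.5265

0.5265


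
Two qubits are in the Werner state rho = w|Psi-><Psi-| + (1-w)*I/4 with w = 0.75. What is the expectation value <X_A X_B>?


|Psi-> = (|01> - |10>)/sqrt(2)
For the pure Bell state, <X_A X_B> = -1 (Bell-state Pauli correlator).
The maximally-mixed part I/4 has tr(I/4 * P tensor P) = 0 for any traceless Pauli P.
So <X_A X_B>_rho = w * (-1) + (1 - w) * 0
= 0.75 * (-1)
= -0.7500

-0.7500


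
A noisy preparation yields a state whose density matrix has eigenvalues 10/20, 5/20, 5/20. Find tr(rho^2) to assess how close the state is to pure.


tr(rho^2) = sum of eigenvalues squared
= (10/20)^2 + (5/20)^2 + (5/20)^2
= (100 + 25 + 25) / 400
= 150/400
= 0.3750

0.3750


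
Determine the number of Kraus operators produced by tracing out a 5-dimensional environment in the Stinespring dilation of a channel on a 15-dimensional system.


Tracing out the environment in an orthonormal basis {|i>_E} gives Kraus operators K_i = <i|_E U |0>_E.
Number of Kraus operators = dim(H_env) = d_env
= 5

5


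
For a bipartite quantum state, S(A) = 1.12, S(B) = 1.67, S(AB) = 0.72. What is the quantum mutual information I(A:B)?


I(A:B) = S(A) + S(B) - S(AB)
= 1.12 + 1.67 - 0.72
= 2.0700

2.0700


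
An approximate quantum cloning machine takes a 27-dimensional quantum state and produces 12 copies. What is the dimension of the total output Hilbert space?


Output space = H^(tensor 12) where dim(H) = 27
dim = 27^12
= 729 (after 2 factors)
= 19683 (after 3 factors)
= 531441 (after 4 factors)
= 14348907 (after 5 factors)
= 387420489 (after 6 factors)
= 10460353203 (after 7 factors)
= 282429536481 (after 8 factors)
= 7625597484987 (after 9 factors)
= 205891132094649 (after 10 factors)
= 5559060566555523 (after 11 factors)
= 150094635296999121 (after 12 factors)
= 150094635296999121

150094635296999121


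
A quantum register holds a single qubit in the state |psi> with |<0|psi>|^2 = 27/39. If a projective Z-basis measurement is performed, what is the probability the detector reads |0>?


|alpha|^2 = 27/39 = 0.6923
|beta|^2 = 1 - 27/39 = 12/39 = 0.3077
P(|0>) = |alpha|^2 = 0.6923

0.6923


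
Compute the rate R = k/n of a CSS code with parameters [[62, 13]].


Code rate R = k/n
= 13/62
= 0.2097

0.2097


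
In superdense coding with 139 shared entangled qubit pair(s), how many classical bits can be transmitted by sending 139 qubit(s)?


Superdense coding allows 2 classical bits per shared entangled pair.
139 pair(s) -> 2 * 139 = 278 classical bits

278


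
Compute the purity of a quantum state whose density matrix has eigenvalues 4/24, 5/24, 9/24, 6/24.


tr(rho^2) = sum of eigenvalues squared
= (4/24)^2 + (5/24)^2 + (9/24)^2 + (6/24)^2
= (16 + 25 + 81 + 36) / 576
= 158/576
= 0.2743

0.2743


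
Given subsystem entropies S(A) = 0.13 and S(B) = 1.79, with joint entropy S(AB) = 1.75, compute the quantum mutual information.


I(A:B) = S(A) + S(B) - S(AB)
= 0.13 + 1.79 - 1.75
= 0.1700

0.1700


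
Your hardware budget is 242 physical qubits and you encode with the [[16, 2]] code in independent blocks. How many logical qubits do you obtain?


Each code block uses 16 physical qubits for 2 logical qubit(s).
Number of complete blocks = floor(242 / 16) = 15
Logical qubits = 15 * 2
= 30

30


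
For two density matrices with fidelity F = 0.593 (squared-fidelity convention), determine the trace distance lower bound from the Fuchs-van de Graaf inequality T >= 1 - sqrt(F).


Fuchs-van de Graaf (squared-fidelity convention): 1 - sqrt(F) <= T <= sqrt(1 - F).
Lower bound: T >= 1 - sqrt(F)
sqrt(F) = sqrt(0.593) = 0.7701
T >= 1 - 0.7701
T >= 0.2299

0.2299


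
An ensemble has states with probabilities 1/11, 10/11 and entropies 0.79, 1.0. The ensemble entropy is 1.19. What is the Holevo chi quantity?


chi = S(rho) - sum_i p_i * S(rho_i)
Weighted entropy = 1/11 * 0.79 + 10/11 * 1.0
= 0.9809
chi = 1.19 - 0.9809
= 0.2091

0.2091


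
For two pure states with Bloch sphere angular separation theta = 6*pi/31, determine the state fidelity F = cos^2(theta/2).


For states separated by angle theta on Bloch sphere:
F = cos^2(theta/2)
theta = 6*pi/31 = 0.6081
theta/2 = 0.3040
cos(theta/2) = 0.9541
F = 0.9104

0.9104


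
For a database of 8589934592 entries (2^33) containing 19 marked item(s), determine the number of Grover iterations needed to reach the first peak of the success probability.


After j Grover iterations the success probability is P(j) = sin^2((2j+1)*theta), where sin(theta) = sqrt(k/N).
N = 2^33 = 8589934592, k = 19
sin(theta) = sqrt(k/N) = 4.703074648e-05
theta = arcsin(sqrt(k/N)) = 4.70307465e-05 rad
P(j) reaches its first maximum when (2j+1)*theta is as close as possible to pi/2, i.e. j = round(pi/(4*theta) - 1/2).
pi/(4*theta) - 1/2 = 16699.1746
(For comparison, the common estimate pi/4 * sqrt(N/k) = 16699.6746; the exact maximiser is used here.)
Optimal iterations = 16699

16699


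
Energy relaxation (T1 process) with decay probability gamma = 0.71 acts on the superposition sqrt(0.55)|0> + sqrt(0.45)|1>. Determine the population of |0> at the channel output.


For amplitude damping with parameter gamma on state sqrt(a)|0> + sqrt(b)|1>:
alpha^2 = 0.55, beta^2 = 0.45
P(|0>) = alpha^2 + gamma * beta^2
= 0.55 + 0.71 * 0.45
= 0.55 + 0.3195
= 0.8695

0.8695


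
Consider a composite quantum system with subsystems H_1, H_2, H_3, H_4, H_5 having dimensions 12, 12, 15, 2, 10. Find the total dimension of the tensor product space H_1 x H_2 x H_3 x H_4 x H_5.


dim(H_1 x H_2 x H_3 x H_4 x H_5) = 12 * 12 * 15 * 2 * 10
= 144 * 15 * 2 * 10
= 2160 * 2 * 10
= 4320 * 10
= 43200

43200


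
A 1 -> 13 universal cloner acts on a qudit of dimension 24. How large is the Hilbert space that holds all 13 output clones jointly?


Output space = H^(tensor 13) where dim(H) = 24
dim = 24^13
= 576 (after 2 factors)
= 13824 (after 3 factors)
= 331776 (after 4 factors)
= 7962624 (after 5 factors)
= 191102976 (after 6 factors)
= 4586471424 (after 7 factors)
= 110075314176 (after 8 factors)
= 2641807540224 (after 9 factors)
= 63403380965376 (after 10 factors)
= 1521681143169024 (after 11 factors)
= 36520347436056576 (after 12 factors)
= 876488338465357824 (after 13 factors)
= 876488338465357824

876488338465357824


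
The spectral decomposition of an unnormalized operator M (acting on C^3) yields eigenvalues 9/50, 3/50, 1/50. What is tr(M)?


tr(M) = sum of eigenvalues
= 9/50 + 3/50 + 1/50
= 13/50
= 0.2600

0.2600


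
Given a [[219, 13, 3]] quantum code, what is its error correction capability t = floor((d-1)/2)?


Code parameters: [[219, 13, 3]], distance d = 3.
Number of correctable errors = floor((d-1)/2)
= floor((3 - 1)/2)
= floor(2/2)
= 1

1


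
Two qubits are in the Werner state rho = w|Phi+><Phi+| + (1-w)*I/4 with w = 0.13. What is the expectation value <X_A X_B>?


|Phi+> = (|00> + |11>)/sqrt(2)
For the pure Bell state, <X_A X_B> = +1 (Bell-state Pauli correlator).
The maximally-mixed part I/4 has tr(I/4 * P tensor P) = 0 for any traceless Pauli P.
So <X_A X_B>_rho = w * (+1) + (1 - w) * 0
= 0.13 * (+1)
= 0.1300

0.1300


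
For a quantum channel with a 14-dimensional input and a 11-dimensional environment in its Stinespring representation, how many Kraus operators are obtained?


Tracing out the environment in an orthonormal basis {|i>_E} gives Kraus operators K_i = <i|_E U |0>_E.
Number of Kraus operators = dim(H_env) = d_env
= 11

11


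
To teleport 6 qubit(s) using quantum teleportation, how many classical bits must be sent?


Quantum teleportation requires 2 classical bits per qubit teleported.
6 qubit(s) -> 2 * 6 = 12 classical bits

12


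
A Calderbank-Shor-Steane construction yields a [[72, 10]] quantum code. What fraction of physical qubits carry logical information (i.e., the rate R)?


Code rate R = k/n
= 10/72
= 0.1389

0.1389


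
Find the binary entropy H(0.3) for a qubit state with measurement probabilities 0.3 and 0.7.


S = -p*log2(p) - (1-p)*log2(1-p)
p = 0.3000, 1-p = 0.7000
= -0.3000 * log2(0.3000) - 0.7000 * log2(0.7000)
= -(-0.5211) - (-0.3602)
= 0.8813

0.8813


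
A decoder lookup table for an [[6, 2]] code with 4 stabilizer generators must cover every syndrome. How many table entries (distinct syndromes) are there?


Each stabilizer generator gives a binary (+1 or -1) measurement outcome.
With 4 independent generators:
Total syndromes = 2^4
= 16

16


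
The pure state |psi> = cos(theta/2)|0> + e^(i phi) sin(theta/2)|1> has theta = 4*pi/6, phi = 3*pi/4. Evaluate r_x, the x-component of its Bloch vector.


theta = 2.0944, phi = 2.3562
r_x = sin(theta)*cos(phi) = 0.8660 * -0.7071
r_x = -0.6124

-0.6124


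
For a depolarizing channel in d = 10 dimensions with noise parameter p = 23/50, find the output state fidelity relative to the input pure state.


F = (1-p) + p/d
= (1 - 0.4600) + 0.4600/10
= 0.5400 + 0.0460
= 0.5860

0.5860


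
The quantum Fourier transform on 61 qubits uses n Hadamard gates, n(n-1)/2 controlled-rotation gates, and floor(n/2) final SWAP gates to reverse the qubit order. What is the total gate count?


Hadamard gates: 61
Controlled rotations: n*(n-1)/2 = 61*60/2 = 1830
SWAP gates: floor(n/2) = floor(61/2) = 30
Total = 61 + 1830 + 30
= 1921

1921


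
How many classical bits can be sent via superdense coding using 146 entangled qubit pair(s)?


Superdense coding allows 2 classical bits per shared entangled pair.
146 pair(s) -> 2 * 146 = 292 classical bits

292


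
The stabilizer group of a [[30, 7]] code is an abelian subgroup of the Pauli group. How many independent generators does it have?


For an [[n,k]] stabilizer code:
Number of stabilizer generators = n - k
= 30 - 7
= 23

23


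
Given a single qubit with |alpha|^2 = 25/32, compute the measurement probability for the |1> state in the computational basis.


|alpha|^2 = 25/32 = 0.7812
|beta|^2 = 1 - 25/32 = 7/32 = 0.2188
P(|1>) = |beta|^2 = 0.2188

0.2188


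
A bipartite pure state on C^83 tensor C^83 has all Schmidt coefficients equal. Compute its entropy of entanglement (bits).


For a maximally entangled state in d x d:
S = log2(d) = log2(83)
= 6.3750

6.3750


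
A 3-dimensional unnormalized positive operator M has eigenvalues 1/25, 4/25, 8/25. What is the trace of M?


tr(M) = sum of eigenvalues
= 1/25 + 4/25 + 8/25
= 13/25
= 0.5200

0.5200


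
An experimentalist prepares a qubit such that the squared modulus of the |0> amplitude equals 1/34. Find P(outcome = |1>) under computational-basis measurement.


|alpha|^2 = 1/34 = 0.0294
|beta|^2 = 1 - 1/34 = 33/34 = 0.9706
P(|1>) = |beta|^2 = 0.9706

0.9706


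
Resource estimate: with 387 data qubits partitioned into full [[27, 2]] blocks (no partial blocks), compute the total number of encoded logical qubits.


Each code block uses 27 physical qubits for 2 logical qubit(s).
Number of complete blocks = floor(387 / 27) = 14
Logical qubits = 14 * 2
= 28

28


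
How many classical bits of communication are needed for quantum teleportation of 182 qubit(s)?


Quantum teleportation requires 2 classical bits per qubit teleported.
182 qubit(s) -> 2 * 182 = 364 classical bits

364


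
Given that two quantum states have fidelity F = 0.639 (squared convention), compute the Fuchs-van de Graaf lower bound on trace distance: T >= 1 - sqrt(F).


Fuchs-van de Graaf (squared-fidelity convention): 1 - sqrt(F) <= T <= sqrt(1 - F).
Lower bound: T >= 1 - sqrt(F)
sqrt(F) = sqrt(0.639) = 0.7994
T >= 1 - 0.7994
T >= 0.2006

0.2006


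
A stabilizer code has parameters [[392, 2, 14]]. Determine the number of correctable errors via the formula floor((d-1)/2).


Code parameters: [[392, 2, 14]], distance d = 14.
Number of correctable errors = floor((d-1)/2)
= floor((14 - 1)/2)
= floor(13/2)
= 6

6


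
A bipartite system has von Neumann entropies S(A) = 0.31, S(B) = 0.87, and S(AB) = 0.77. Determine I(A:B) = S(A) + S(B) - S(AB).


I(A:B) = S(A) + S(B) - S(AB)
= 0.31 + 0.87 - 0.77
= 0.4100

0.4100


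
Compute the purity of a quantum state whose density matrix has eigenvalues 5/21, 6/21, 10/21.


tr(rho^2) = sum of eigenvalues squared
= (5/21)^2 + (6/21)^2 + (10/21)^2
= (25 + 36 + 100) / 441
= 161/441
= 0.3651

0.3651


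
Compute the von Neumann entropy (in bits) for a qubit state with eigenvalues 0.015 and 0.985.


S = -p*log2(p) - (1-p)*log2(1-p)
p = 0.0150, 1-p = 0.9850
= -0.0150 * log2(0.0150) - 0.9850 * log2(0.9850)
= -(-0.0909) - (-0.0215)
= 0.1124

0.1124


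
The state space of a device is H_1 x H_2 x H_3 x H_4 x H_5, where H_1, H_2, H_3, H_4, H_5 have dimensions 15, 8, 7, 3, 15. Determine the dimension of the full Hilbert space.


dim(H_1 x H_2 x H_3 x H_4 x H_5) = 15 * 8 * 7 * 3 * 15
= 120 * 7 * 3 * 15
= 840 * 3 * 15
= 2520 * 15
= 37800

37800


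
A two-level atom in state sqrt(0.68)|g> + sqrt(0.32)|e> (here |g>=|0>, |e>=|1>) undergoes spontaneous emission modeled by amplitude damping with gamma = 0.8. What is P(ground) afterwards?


For amplitude damping with parameter gamma on state sqrt(a)|0> + sqrt(b)|1>:
alpha^2 = 0.68, beta^2 = 0.32
P(|0>) = alpha^2 + gamma * beta^2
= 0.68 + 0.8 * 0.32
= 0.68 + 0.2560
= 0.9360

0.9360


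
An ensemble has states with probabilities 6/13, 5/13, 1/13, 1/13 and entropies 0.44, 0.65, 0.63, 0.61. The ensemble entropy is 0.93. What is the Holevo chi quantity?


chi = S(rho) - sum_i p_i * S(rho_i)
Weighted entropy = 6/13 * 0.44 + 5/13 * 0.65 + 1/13 * 0.63 + 1/13 * 0.61
= 0.5485
chi = 0.93 - 0.5485
= 0.3815

0.3815


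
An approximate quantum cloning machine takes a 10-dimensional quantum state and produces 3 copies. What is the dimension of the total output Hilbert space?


Output space = H^(tensor 3) where dim(H) = 10
dim = 10^3
= 100 (after 2 factors)
= 1000 (after 3 factors)
= 1000

1000


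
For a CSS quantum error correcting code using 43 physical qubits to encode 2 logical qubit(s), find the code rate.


Code rate R = k/n
= 2/43
= 0.0465

0.0465


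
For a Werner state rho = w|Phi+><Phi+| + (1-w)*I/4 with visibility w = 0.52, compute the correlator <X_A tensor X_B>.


|Phi+> = (|00> + |11>)/sqrt(2)
For the pure Bell state, <X_A X_B> = +1 (Bell-state Pauli correlator).
The maximally-mixed part I/4 has tr(I/4 * P tensor P) = 0 for any traceless Pauli P.
So <X_A X_B>_rho = w * (+1) + (1 - w) * 0
= 0.52 * (+1)
= 0.5200

0.5200


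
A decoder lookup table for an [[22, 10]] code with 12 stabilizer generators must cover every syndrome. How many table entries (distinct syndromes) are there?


Each stabilizer generator gives a binary (+1 or -1) measurement outcome.
With 12 independent generators:
Total syndromes = 2^12
= 4096

4096


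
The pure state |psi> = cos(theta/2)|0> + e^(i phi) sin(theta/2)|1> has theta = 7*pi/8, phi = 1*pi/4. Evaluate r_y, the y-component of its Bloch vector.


theta = 2.7489, phi = 0.7854
r_y = sin(theta)*sin(phi) = 0.3827 * 0.7071
r_y = 0.2706

0.2706


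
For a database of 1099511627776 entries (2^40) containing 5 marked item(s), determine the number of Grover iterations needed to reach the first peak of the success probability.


After j Grover iterations the success probability is P(j) = sin^2((2j+1)*theta), where sin(theta) = sqrt(k/N).
N = 2^40 = 1099511627776, k = 5
sin(theta) = sqrt(k/N) = 2.1324806e-06
theta = arcsin(sqrt(k/N)) = 2.1324806e-06 rad
P(j) reaches its first maximum when (2j+1)*theta is as close as possible to pi/2, i.e. j = round(pi/(4*theta) - 1/2).
pi/(4*theta) - 1/2 = 368302.1066
(For comparison, the common estimate pi/4 * sqrt(N/k) = 368302.6066; the exact maximiser is used here.)
Optimal iterations = 368302

368302


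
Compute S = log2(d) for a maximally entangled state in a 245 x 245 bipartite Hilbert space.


For a maximally entangled state in d x d:
S = log2(d) = log2(245)
= 7.9366

7.9366


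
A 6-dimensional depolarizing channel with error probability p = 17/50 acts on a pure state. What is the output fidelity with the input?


F = (1-p) + p/d
= (1 - 0.3400) + 0.3400/6
= 0.6600 + 0.0567
= 0.7167

0.7167


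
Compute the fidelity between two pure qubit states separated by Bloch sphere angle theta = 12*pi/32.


For states separated by angle theta on Bloch sphere:
F = cos^2(theta/2)
theta = 12*pi/32 = 1.1781
theta/2 = 0.5890
cos(theta/2) = 0.8315
F = 0.6913

0.6913


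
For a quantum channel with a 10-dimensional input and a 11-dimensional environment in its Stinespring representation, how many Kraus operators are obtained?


Tracing out the environment in an orthonormal basis {|i>_E} gives Kraus operators K_i = <i|_E U |0>_E.
Number of Kraus operators = dim(H_env) = d_env
= 11

11


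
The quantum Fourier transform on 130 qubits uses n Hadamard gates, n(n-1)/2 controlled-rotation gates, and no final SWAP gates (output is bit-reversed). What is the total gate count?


Hadamard gates: 130
Controlled rotations: n*(n-1)/2 = 130*129/2 = 8385
SWAP gates: 0 (omitted)
Total = 130 + 8385
= 8515

8515


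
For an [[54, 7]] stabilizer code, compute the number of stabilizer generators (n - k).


For an [[n,k]] stabilizer code:
Number of stabilizer generators = n - k
= 54 - 7
= 47

47


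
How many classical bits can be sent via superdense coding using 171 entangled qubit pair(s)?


Superdense coding allows 2 classical bits per shared entangled pair.
171 pair(s) -> 2 * 171 = 342 classical bits

342


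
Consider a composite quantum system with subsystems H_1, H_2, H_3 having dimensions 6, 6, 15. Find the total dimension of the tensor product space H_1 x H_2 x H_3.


dim(H_1 x H_2 x H_3) = 6 * 6 * 15
= 36 * 15
= 540

540


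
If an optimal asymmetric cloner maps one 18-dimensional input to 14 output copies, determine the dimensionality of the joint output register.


Output space = H^(tensor 14) where dim(H) = 18
dim = 18^14
= 324 (after 2 factors)
= 5832 (after 3 factors)
= 104976 (after 4 factors)
= 1889568 (after 5 factors)
= 34012224 (after 6 factors)
= 612220032 (after 7 factors)
= 11019960576 (after 8 factors)
= 198359290368 (after 9 factors)
= 3570467226624 (after 10 factors)
= 64268410079232 (after 11 factors)
= 1156831381426176 (after 12 factors)
= 20822964865671168 (after 13 factors)
= 374813367582081024 (after 14 factors)
= 374813367582081024

374813367582081024
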